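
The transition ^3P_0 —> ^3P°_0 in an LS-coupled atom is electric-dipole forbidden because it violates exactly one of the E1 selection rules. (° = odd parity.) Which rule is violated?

Parity must change: even → odd — passes.
ΔS = 0: S: 1 → 1 — passes.
ΔL = 0, ±1 (not L=0↔0): L: 1 → 1, ΔL = +0 — passes.
ΔJ = 0, ±1 (not J=0↔0): J: 0 → 0, ΔJ = +0 — fails.

the J=0 ↔ J=0 exclusion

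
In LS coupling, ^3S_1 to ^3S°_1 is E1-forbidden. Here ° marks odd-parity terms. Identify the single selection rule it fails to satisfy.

the L=0 ↔ L=0 exclusion

Parity must change: even → odd — satisfied.
ΔS = 0: S: 1 → 1 — satisfied.
ΔL = 0, ±1 (not L=0↔0): L: 0 → 0, ΔL = +0 — violated.
ΔJ = 0, ±1 (not J=0↔0): J: 1 → 1, ΔJ = +0 — satisfied.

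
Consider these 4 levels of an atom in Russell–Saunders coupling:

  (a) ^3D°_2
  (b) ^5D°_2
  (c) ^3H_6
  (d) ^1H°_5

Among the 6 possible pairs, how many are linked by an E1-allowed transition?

(a)–(b): forbidden (parity, ΔS).
(a)–(c): forbidden (ΔL, ΔJ).
(a)–(d): forbidden (parity, ΔS, ΔL, ΔJ).
(b)–(c): forbidden (ΔS, ΔL, ΔJ).
(b)–(d): forbidden (parity, ΔS, ΔL, ΔJ).
(c)–(d): forbidden (ΔS).
Allowed pairs: 0 of 6.

0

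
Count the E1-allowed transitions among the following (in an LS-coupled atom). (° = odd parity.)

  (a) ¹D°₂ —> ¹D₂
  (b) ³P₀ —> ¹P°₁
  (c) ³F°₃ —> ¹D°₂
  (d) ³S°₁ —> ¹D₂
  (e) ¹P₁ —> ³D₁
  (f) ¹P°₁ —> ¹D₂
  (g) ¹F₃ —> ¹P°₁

2

(a) allowed
(b) forbidden (ΔS fails)
(c) forbidden (parity, ΔS fail)
(d) forbidden (ΔS, ΔL fail)
(e) forbidden (parity, ΔS fail)
(f) allowed
(g) forbidden (ΔL, ΔJ fail)
Total allowed: 2 of 7.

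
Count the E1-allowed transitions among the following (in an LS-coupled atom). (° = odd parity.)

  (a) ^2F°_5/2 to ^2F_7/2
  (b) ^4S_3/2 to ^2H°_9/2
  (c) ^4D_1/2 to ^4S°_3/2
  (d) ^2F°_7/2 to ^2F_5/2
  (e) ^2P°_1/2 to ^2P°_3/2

2

(a) allowed
(b) forbidden (ΔS, ΔL, ΔJ fail)
(c) forbidden (ΔL fails)
(d) allowed
(e) forbidden (parity fails)
Total allowed: 2 of 5.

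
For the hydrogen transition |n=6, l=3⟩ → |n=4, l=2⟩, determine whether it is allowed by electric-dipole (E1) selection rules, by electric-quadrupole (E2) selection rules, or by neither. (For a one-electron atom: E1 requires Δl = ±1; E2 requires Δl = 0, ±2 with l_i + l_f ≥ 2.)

Δl = 2 − 3 = -1; l_i + l_f = 5.
E1 (Δl = ±1): satisfied.
E2 (Δl = 0,±2, l_i+l_f ≥ 2): not satisfied.

E1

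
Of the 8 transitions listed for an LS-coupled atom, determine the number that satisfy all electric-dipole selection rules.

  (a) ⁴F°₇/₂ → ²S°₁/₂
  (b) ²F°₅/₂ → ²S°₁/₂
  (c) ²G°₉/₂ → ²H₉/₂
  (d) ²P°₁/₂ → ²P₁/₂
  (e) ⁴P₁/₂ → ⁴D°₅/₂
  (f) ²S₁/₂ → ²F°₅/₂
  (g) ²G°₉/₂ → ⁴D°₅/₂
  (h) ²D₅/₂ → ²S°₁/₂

2

(a) forbidden (parity, ΔS, ΔL, ΔJ fail)
(b) forbidden (parity, ΔL, ΔJ fail)
(c) allowed
(d) allowed
(e) forbidden (ΔJ fails)
(f) forbidden (ΔL, ΔJ fail)
(g) forbidden (parity, ΔS, ΔL, ΔJ fail)
(h) forbidden (ΔL, ΔJ fail)
Total allowed: 2 of 8.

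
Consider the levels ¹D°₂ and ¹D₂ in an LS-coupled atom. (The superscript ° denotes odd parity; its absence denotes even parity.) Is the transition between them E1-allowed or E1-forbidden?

allowed

ΔJ = 0, ±1 (not J=0↔0): J: 2 → 2, ΔJ = +0 — satisfied.
Parity must change: odd → even — satisfied.
ΔL = 0, ±1 (not L=0↔0): L: 2 → 2, ΔL = +0 — satisfied.
ΔS = 0: S: 0 → 0 — satisfied.
All four E1 rules are satisfied.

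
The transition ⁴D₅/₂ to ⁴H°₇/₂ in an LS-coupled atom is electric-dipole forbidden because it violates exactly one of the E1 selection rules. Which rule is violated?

Initial level: S=3/2, L=2, J=5/2, parity even. Final level: S=3/2, L=5, J=7/2, parity odd.
Parity must change: even → odd — ok.
ΔS = 0: S: 3/2 → 3/2 — ok.
ΔL = 0, ±1 (not L=0↔0): L: 2 → 5, ΔL = +3 — fails.
ΔJ = 0, ±1 (not J=0↔0): J: 5/2 → 7/2, ΔJ = +1 — ok.

the ΔL = 0, ±1 rule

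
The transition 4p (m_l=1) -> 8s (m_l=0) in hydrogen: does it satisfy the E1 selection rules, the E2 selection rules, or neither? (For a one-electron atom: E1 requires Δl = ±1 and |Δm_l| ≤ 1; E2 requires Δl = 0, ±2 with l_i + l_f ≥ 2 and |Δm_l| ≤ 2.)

Δl = 0 − 1 = -1; l_i + l_f = 1.
Δm_l = -1.
E1 (Δl = ±1, |Δm_l| ≤ 1): satisfied.
E2 (Δl = 0,±2, l_i+l_f ≥ 2, |Δm_l| ≤ 2): not satisfied.

E1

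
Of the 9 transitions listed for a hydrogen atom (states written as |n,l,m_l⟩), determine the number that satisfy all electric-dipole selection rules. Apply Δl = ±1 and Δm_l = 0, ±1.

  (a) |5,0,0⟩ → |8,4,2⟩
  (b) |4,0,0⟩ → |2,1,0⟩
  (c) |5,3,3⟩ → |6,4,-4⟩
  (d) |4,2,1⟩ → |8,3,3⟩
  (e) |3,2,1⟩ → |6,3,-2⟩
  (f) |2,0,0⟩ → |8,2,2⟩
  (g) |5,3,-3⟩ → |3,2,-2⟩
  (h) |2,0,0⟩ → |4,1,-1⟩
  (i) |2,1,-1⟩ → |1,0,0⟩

4

(a) forbidden — Δl = +4 (E1 requires Δl = ±1); Δm_l = +2 (E1 requires Δm_l = 0, ±1)
(b) allowed
(c) forbidden — Δm_l = -7 (E1 requires Δm_l = 0, ±1)
(d) forbidden — Δm_l = +2 (E1 requires Δm_l = 0, ±1)
(e) forbidden — Δm_l = -3 (E1 requires Δm_l = 0, ±1)
(f) forbidden — Δl = +2 (E1 requires Δl = ±1); Δm_l = +2 (E1 requires Δm_l = 0, ±1)
(g) allowed
(h) allowed
(i) allowed
Total allowed: 4 of 9.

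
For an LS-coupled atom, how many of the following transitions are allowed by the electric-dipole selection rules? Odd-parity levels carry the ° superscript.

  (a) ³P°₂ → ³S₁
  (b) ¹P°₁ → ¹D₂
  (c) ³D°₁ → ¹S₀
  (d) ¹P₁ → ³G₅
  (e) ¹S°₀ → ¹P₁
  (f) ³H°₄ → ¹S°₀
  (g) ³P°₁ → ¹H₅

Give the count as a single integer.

(a) allowed
(b) allowed
(c) forbidden (ΔS, ΔL fail)
(d) forbidden (parity, ΔS, ΔL, ΔJ fail)
(e) allowed
(f) forbidden (parity, ΔS, ΔL, ΔJ fail)
(g) forbidden (ΔS, ΔL, ΔJ fail)
Total allowed: 3 of 7.

3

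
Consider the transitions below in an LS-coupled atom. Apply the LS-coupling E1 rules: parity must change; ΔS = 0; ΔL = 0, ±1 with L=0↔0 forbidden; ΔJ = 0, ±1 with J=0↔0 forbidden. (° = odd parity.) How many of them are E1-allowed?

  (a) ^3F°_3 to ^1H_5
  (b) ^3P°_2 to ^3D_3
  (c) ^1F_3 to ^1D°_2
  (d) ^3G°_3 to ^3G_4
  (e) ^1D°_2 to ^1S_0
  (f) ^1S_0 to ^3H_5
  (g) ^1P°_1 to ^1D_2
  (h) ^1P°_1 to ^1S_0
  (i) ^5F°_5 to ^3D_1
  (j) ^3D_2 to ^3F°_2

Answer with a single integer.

6

(a) forbidden (ΔS, ΔL, ΔJ fail)
(b) allowed
(c) allowed
(d) allowed
(e) forbidden (ΔL, ΔJ fail)
(f) forbidden (parity, ΔS, ΔL, ΔJ fail)
(g) allowed
(h) allowed
(i) forbidden (ΔS, ΔJ fail)
(j) allowed
Total allowed: 6 of 10.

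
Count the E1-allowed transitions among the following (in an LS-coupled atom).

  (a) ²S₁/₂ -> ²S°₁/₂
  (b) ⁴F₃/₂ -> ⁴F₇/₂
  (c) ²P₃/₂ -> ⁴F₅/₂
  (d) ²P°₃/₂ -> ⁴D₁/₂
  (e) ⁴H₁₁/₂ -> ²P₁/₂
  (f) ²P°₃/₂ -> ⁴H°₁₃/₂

0

(a) forbidden (ΔL fails)
(b) forbidden (parity, ΔJ fail)
(c) forbidden (parity, ΔS, ΔL fail)
(d) forbidden (ΔS fails)
(e) forbidden (parity, ΔS, ΔL, ΔJ fail)
(f) forbidden (parity, ΔS, ΔL, ΔJ fail)
Total allowed: 0 of 6.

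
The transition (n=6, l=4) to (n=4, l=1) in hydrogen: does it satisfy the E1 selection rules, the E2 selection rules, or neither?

Δl = 1 − 4 = -3; l_i + l_f = 5.
E1 (Δl = ±1): not satisfied.
E2 (Δl = 0,±2, l_i+l_f ≥ 2): not satisfied.

neither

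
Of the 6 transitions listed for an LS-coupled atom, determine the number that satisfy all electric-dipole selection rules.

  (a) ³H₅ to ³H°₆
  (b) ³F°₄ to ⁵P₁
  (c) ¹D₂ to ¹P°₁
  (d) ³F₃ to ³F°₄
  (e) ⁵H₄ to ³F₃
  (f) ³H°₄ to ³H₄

4

(a) allowed
(b) forbidden (ΔS, ΔL, ΔJ fail)
(c) allowed
(d) allowed
(e) forbidden (parity, ΔS, ΔL fail)
(f) allowed
Total allowed: 4 of 6.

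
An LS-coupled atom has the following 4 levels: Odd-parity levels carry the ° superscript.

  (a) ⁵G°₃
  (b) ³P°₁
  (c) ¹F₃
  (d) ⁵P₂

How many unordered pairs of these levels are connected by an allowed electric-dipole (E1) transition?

0

(a)–(b): forbidden (parity, ΔS, ΔL, ΔJ).
(a)–(c): forbidden (ΔS).
(a)–(d): forbidden (ΔL).
(b)–(c): forbidden (ΔS, ΔL, ΔJ).
(b)–(d): forbidden (ΔS).
(c)–(d): forbidden (parity, ΔS, ΔL).
Allowed pairs: 0 of 6.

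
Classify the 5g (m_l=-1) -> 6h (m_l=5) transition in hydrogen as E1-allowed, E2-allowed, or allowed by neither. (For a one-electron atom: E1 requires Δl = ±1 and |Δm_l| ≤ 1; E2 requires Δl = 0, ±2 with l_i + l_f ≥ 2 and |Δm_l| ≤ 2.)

neither

Δl = 5 − 4 = +1; l_i + l_f = 9.
Δm_l = +6.
E1 (Δl = ±1, |Δm_l| ≤ 1): not satisfied.
E2 (Δl = 0,±2, l_i+l_f ≥ 2, |Δm_l| ≤ 2): not satisfied.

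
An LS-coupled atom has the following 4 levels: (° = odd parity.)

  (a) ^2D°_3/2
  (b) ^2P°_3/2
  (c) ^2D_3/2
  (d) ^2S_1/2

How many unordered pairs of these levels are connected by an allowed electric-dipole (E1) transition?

(a)–(b): forbidden (parity).
(a)–(c): allowed.
(a)–(d): forbidden (ΔL).
(b)–(c): allowed.
(b)–(d): allowed.
(c)–(d): forbidden (parity, ΔL).
Allowed pairs: 3 of 6.

3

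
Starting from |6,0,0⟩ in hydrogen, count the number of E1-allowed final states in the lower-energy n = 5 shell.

3

E1 requires Δl = ±1, so l_f ∈ {-1, 1}; with 0 ≤ l_f ≤ n_f−1 = 4, the allowed l_f values are {1}.
For l_f = 1: m_f ∈ {m_i−1, m_i, m_i+1} ∩ [−1, 1] = {-1, 0, 1} → 3 states.
Total: 3.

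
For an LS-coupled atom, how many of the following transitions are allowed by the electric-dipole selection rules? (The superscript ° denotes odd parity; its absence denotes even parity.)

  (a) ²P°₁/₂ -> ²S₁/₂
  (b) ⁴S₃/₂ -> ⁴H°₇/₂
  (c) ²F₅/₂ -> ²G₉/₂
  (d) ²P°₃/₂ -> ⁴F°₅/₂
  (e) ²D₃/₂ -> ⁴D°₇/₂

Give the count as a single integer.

1

(a) allowed
(b) forbidden (ΔL, ΔJ fail)
(c) forbidden (parity, ΔJ fail)
(d) forbidden (parity, ΔS, ΔL fail)
(e) forbidden (ΔS, ΔJ fail)
Total allowed: 1 of 5.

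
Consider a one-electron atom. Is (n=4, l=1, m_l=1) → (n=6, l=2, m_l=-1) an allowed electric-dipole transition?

forbidden

Initial l = 1, final l = 2, so Δl = +1. E1 requires Δl = ±1: satisfied.
Δm_l = -1 − (1) = -2. E1 requires Δm_l = 0, ±1: violated.
The transition is electric-dipole forbidden.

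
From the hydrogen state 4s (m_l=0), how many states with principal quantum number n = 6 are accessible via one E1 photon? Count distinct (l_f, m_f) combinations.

3

E1 requires Δl = ±1, so l_f ∈ {-1, 1}; with 0 ≤ l_f ≤ n_f−1 = 5, the allowed l_f values are {1}.
For l_f = 1: m_f ∈ {m_i−1, m_i, m_i+1} ∩ [−1, 1] = {-1, 0, 1} → 3 states.
Total: 3.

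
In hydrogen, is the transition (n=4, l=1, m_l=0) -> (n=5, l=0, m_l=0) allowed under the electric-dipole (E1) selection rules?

Δl = 0 − 1 = -1; the E1 rule Δl = ±1 is ok.
m_l: 0 → 0 (Δm_l = +0). |Δm_l| ≤ 1 ok.
All E1 selection rules are satisfied.

allowed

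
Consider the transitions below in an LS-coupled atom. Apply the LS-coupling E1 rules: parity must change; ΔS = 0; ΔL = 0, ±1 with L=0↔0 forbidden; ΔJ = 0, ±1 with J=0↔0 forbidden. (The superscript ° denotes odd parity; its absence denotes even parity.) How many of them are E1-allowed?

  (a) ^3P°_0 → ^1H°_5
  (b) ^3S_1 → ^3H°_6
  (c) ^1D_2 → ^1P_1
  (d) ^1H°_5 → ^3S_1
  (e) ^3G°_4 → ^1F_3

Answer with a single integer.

0

(a) forbidden (parity, ΔS, ΔL, ΔJ fail)
(b) forbidden (ΔL, ΔJ fail)
(c) forbidden (parity fails)
(d) forbidden (ΔS, ΔL, ΔJ fail)
(e) forbidden (ΔS fails)
Total allowed: 0 of 5.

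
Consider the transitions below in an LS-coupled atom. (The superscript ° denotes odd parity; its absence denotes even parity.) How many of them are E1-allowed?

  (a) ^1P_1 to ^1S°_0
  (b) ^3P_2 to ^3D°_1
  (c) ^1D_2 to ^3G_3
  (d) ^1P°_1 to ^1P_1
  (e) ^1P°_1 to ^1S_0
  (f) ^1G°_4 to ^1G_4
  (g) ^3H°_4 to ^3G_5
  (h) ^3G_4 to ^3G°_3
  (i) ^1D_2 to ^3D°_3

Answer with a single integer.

7

(a) allowed
(b) allowed
(c) forbidden (parity, ΔS, ΔL fail)
(d) allowed
(e) allowed
(f) allowed
(g) allowed
(h) allowed
(i) forbidden (ΔS fails)
Total allowed: 7 of 9.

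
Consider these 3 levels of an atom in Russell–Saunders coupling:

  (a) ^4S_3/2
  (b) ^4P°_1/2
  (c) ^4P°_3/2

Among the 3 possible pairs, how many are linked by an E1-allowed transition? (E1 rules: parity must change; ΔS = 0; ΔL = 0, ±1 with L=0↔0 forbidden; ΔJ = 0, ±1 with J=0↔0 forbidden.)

(a)–(b): allowed.
(a)–(c): allowed.
(b)–(c): forbidden (parity).
Allowed pairs: 2 of 3.

2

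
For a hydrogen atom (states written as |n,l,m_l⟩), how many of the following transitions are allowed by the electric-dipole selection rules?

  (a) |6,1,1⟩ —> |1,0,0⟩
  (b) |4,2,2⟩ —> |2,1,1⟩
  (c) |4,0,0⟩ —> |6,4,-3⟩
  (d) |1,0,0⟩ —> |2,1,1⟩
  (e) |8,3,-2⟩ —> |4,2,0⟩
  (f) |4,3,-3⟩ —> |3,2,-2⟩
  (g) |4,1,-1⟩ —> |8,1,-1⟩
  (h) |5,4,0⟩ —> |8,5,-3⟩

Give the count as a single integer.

4

(a) allowed
(b) allowed
(c) forbidden — Δl = +4 (E1 requires Δl = ±1); Δm_l = -3 (E1 requires Δm_l = 0, ±1)
(d) allowed
(e) forbidden — Δm_l = +2 (E1 requires Δm_l = 0, ±1)
(f) allowed
(g) forbidden — Δl = +0 (E1 requires Δl = ±1)
(h) forbidden — Δm_l = -3 (E1 requires Δm_l = 0, ±1)
Total allowed: 4 of 8.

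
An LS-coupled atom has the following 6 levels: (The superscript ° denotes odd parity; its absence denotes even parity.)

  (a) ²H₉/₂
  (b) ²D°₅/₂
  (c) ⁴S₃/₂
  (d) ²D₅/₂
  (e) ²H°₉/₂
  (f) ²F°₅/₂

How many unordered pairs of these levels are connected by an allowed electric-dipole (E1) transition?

(a)–(b): forbidden (ΔL, ΔJ).
(a)–(c): forbidden (parity, ΔS, ΔL, ΔJ).
(a)–(d): forbidden (parity, ΔL, ΔJ).
(a)–(e): allowed.
(a)–(f): forbidden (ΔL, ΔJ).
(b)–(c): forbidden (ΔS, ΔL).
(b)–(d): allowed.
(b)–(e): forbidden (parity, ΔL, ΔJ).
(b)–(f): forbidden (parity).
(c)–(d): forbidden (parity, ΔS, ΔL).
(c)–(e): forbidden (ΔS, ΔL, ΔJ).
(c)–(f): forbidden (ΔS, ΔL).
(d)–(e): forbidden (ΔL, ΔJ).
(d)–(f): allowed.
(e)–(f): forbidden (parity, ΔL, ΔJ).
Allowed pairs: 3 of 15.

3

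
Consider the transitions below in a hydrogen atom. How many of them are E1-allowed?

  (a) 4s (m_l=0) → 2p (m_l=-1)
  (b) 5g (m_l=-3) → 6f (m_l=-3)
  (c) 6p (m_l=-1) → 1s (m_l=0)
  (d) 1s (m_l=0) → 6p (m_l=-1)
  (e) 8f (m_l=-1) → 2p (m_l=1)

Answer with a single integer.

4

(a) allowed
(b) allowed
(c) allowed
(d) allowed
(e) forbidden — Δl = -2 (E1 requires Δl = ±1); Δm_l = +2 (E1 requires Δm_l = 0, ±1)
Total allowed: 4 of 5.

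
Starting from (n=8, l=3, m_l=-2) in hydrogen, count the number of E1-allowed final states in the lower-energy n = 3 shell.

E1 requires Δl = ±1, so l_f ∈ {2, 4}; with 0 ≤ l_f ≤ n_f−1 = 2, the allowed l_f values are {2}.
For l_f = 2: m_f ∈ {m_i−1, m_i, m_i+1} ∩ [−2, 2] = {-2, -1} → 2 states.
Total: 2.

2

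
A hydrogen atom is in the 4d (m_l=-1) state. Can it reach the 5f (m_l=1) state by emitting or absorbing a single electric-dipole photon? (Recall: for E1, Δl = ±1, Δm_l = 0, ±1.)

forbidden

Initial l = 2, final l = 3, so Δl = +1. E1 requires Δl = ±1: passes.
Δm_l = 1 − (-1) = +2. E1 requires Δm_l = 0, ±1: fails.
The transition is electric-dipole forbidden.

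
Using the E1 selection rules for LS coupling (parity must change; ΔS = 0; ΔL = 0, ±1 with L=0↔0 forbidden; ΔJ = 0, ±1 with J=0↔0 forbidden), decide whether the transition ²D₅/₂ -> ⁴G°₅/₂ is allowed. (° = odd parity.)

ΔL = 0, ±1 (not L=0↔0): L: 2 → 4, ΔL = +2 — ✗.
ΔJ = 0, ±1 (not J=0↔0): J: 5/2 → 5/2, ΔJ = +0 — ✓.
ΔS = 0: S: 1/2 → 3/2 — ✗.
Parity must change: even → odd — ✓.
Rule(s) violated: ΔS, ΔL.

forbidden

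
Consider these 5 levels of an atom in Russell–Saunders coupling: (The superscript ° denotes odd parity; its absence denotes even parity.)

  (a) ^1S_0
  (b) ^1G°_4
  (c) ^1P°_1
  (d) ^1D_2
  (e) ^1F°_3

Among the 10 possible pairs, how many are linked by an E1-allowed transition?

(a)–(b): forbidden (ΔL, ΔJ).
(a)–(c): allowed.
(a)–(d): forbidden (parity, ΔL, ΔJ).
(a)–(e): forbidden (ΔL, ΔJ).
(b)–(c): forbidden (parity, ΔL, ΔJ).
(b)–(d): forbidden (ΔL, ΔJ).
(b)–(e): forbidden (parity).
(c)–(d): allowed.
(c)–(e): forbidden (parity, ΔL, ΔJ).
(d)–(e): allowed.
Allowed pairs: 3 of 10.

3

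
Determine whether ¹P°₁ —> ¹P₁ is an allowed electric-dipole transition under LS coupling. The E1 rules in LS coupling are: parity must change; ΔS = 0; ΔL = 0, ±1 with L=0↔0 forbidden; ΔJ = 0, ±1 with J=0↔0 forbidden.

Initial level: S=0, L=1, J=1, parity odd. Final level: S=0, L=1, J=1, parity even.
ΔJ = 0, ±1 (not J=0↔0): J: 1 → 1, ΔJ = +0 — passes.
ΔL = 0, ±1 (not L=0↔0): L: 1 → 1, ΔL = +0 — passes.
Parity must change: odd → even — passes.
ΔS = 0: S: 0 → 0 — passes.
All four E1 rules are satisfied.

allowed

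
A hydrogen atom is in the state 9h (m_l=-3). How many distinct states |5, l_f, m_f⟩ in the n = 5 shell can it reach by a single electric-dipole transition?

3

E1 requires Δl = ±1, so l_f ∈ {4, 6}; with 0 ≤ l_f ≤ n_f−1 = 4, the allowed l_f values are {4}.
For l_f = 4: m_f ∈ {m_i−1, m_i, m_i+1} ∩ [−4, 4] = {-4, -3, -2} → 3 states.
Total: 3.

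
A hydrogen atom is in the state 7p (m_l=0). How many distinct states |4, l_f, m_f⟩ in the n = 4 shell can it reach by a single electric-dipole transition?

4

E1 requires Δl = ±1, so l_f ∈ {0, 2}; with 0 ≤ l_f ≤ n_f−1 = 3, the allowed l_f values are {0, 2}.
For l_f = 0: m_f ∈ {m_i−1, m_i, m_i+1} ∩ [−0, 0] = {0} → 1 state.
For l_f = 2: m_f ∈ {m_i−1, m_i, m_i+1} ∩ [−2, 2] = {-1, 0, 1} → 3 states.
Total: 4.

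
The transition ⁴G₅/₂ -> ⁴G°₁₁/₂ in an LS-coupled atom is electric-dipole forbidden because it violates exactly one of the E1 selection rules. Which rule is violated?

Reading off the term symbols: S 3/2→3/2, L 4→4, J 5/2→11/2, parity even→odd.
ΔJ = 0, ±1 (not J=0↔0): J: 5/2 → 11/2, ΔJ = +3 — ✗.
Parity must change: even → odd — ✓.
ΔS = 0: S: 3/2 → 3/2 — ✓.
ΔL = 0, ±1 (not L=0↔0): L: 4 → 4, ΔL = +0 — ✓.

the ΔJ = 0, ±1 rule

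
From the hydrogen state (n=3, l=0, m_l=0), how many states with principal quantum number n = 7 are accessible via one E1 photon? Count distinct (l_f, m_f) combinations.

E1 requires Δl = ±1, so l_f ∈ {-1, 1}; with 0 ≤ l_f ≤ n_f−1 = 6, the allowed l_f values are {1}.
For l_f = 1: m_f ∈ {m_i−1, m_i, m_i+1} ∩ [−1, 1] = {-1, 0, 1} → 3 states.
Total: 3.

3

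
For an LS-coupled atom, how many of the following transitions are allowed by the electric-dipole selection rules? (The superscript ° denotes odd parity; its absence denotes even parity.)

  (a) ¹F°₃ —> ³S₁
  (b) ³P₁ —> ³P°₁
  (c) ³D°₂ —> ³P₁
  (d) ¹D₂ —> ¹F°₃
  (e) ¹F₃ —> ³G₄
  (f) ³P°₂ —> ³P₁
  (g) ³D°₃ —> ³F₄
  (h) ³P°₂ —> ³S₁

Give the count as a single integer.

(a) forbidden (ΔS, ΔL, ΔJ fail)
(b) allowed
(c) allowed
(d) allowed
(e) forbidden (parity, ΔS fail)
(f) allowed
(g) allowed
(h) allowed
Total allowed: 6 of 8.

6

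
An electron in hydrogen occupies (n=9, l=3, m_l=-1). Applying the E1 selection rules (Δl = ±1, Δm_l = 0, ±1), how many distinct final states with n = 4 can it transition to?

E1 requires Δl = ±1, so l_f ∈ {2, 4}; with 0 ≤ l_f ≤ n_f−1 = 3, the allowed l_f values are {2}.
For l_f = 2: m_f ∈ {m_i−1, m_i, m_i+1} ∩ [−2, 2] = {-2, -1, 0} → 3 states.
Total: 3.

3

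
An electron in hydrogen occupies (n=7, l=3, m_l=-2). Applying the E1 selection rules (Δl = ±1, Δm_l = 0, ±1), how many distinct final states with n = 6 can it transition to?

5

E1 requires Δl = ±1, so l_f ∈ {2, 4}; with 0 ≤ l_f ≤ n_f−1 = 5, the allowed l_f values are {2, 4}.
For l_f = 2: m_f ∈ {m_i−1, m_i, m_i+1} ∩ [−2, 2] = {-2, -1} → 2 states.
For l_f = 4: m_f ∈ {m_i−1, m_i, m_i+1} ∩ [−4, 4] = {-3, -2, -1} → 3 states.
Total: 5.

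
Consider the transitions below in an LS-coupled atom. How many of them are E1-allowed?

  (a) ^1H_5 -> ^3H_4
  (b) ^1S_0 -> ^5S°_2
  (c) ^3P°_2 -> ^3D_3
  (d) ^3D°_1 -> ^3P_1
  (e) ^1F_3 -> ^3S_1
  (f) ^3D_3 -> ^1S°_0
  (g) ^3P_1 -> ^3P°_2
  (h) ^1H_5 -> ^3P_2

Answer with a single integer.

(a) forbidden (parity, ΔS fail)
(b) forbidden (ΔS, ΔL, ΔJ fail)
(c) allowed
(d) allowed
(e) forbidden (parity, ΔS, ΔL, ΔJ fail)
(f) forbidden (ΔS, ΔL, ΔJ fail)
(g) allowed
(h) forbidden (parity, ΔS, ΔL, ΔJ fail)
Total allowed: 3 of 8.

3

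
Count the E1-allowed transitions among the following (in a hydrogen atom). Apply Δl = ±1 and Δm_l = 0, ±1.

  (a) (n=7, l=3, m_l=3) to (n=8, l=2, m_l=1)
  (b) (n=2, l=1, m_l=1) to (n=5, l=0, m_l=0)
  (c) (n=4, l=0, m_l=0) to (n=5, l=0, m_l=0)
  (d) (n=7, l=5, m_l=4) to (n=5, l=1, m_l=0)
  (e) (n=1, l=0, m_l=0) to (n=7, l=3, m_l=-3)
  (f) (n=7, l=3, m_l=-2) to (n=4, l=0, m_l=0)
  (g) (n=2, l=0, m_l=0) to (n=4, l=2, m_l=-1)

1

(a) forbidden — Δm_l = -2 (E1 requires Δm_l = 0, ±1)
(b) allowed
(c) forbidden — Δl = +0 (E1 requires Δl = ±1)
(d) forbidden — Δl = -4 (E1 requires Δl = ±1); Δm_l = -4 (E1 requires Δm_l = 0, ±1)
(e) forbidden — Δl = +3 (E1 requires Δl = ±1); Δm_l = -3 (E1 requires Δm_l = 0, ±1)
(f) forbidden — Δl = -3 (E1 requires Δl = ±1); Δm_l = +2 (E1 requires Δm_l = 0, ±1)
(g) forbidden — Δl = +2 (E1 requires Δl = ±1)
Total allowed: 1 of 7.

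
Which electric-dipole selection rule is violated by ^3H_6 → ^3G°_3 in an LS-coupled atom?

Parity must change: even → odd — passes.
ΔJ = 0, ±1 (not J=0↔0): J: 6 → 3, ΔJ = -3 — fails.
ΔL = 0, ±1 (not L=0↔0): L: 5 → 4, ΔL = -1 — passes.
ΔS = 0: S: 1 → 1 — passes.

the ΔJ = 0, ±1 rule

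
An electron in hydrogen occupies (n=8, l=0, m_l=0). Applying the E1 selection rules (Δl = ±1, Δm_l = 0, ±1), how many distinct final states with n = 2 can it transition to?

E1 requires Δl = ±1, so l_f ∈ {-1, 1}; with 0 ≤ l_f ≤ n_f−1 = 1, the allowed l_f values are {1}.
For l_f = 1: m_f ∈ {m_i−1, m_i, m_i+1} ∩ [−1, 1] = {-1, 0, 1} → 3 states.
Total: 3.

3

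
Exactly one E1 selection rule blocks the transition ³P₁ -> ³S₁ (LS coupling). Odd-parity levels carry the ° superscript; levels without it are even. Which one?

Reading off the term symbols: S 1→1, L 1→0, J 1→1, parity even→even.
ΔS = 0: S: 1 → 1 — passes.
Parity must change: even → even — fails.
ΔJ = 0, ±1 (not J=0↔0): J: 1 → 1, ΔJ = +0 — passes.
ΔL = 0, ±1 (not L=0↔0): L: 1 → 0, ΔL = -1 — passes.

parity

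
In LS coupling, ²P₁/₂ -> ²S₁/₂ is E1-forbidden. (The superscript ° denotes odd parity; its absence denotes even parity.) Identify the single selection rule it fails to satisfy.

parity

Initial level: S=1/2, L=1, J=1/2, parity even. Final level: S=1/2, L=0, J=1/2, parity even.
ΔJ = 0, ±1 (not J=0↔0): J: 1/2 → 1/2, ΔJ = +0 — passes.
Parity must change: even → even — fails.
ΔL = 0, ±1 (not L=0↔0): L: 1 → 0, ΔL = -1 — passes.
ΔS = 0: S: 1/2 → 1/2 — passes.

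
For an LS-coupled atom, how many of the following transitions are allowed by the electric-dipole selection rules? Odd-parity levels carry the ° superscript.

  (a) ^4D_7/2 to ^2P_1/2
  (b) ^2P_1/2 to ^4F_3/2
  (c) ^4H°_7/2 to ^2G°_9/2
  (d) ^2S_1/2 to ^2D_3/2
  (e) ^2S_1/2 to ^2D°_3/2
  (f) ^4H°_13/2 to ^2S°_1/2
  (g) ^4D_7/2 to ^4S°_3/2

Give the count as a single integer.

0

(a) forbidden (parity, ΔS, ΔJ fail)
(b) forbidden (parity, ΔS, ΔL fail)
(c) forbidden (parity, ΔS fail)
(d) forbidden (parity, ΔL fail)
(e) forbidden (ΔL fails)
(f) forbidden (parity, ΔS, ΔL, ΔJ fail)
(g) forbidden (ΔL, ΔJ fail)
Total allowed: 0 of 7.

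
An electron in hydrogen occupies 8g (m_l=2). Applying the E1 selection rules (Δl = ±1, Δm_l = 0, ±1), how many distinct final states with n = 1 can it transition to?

0

E1 requires l_f ∈ {3, 5}, but neither lies in [0, 0], so no final state is reachable.
Total: 0.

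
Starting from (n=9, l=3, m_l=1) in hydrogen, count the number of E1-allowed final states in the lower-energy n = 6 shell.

E1 requires Δl = ±1, so l_f ∈ {2, 4}; with 0 ≤ l_f ≤ n_f−1 = 5, the allowed l_f values are {2, 4}.
For l_f = 2: m_f ∈ {m_i−1, m_i, m_i+1} ∩ [−2, 2] = {0, 1, 2} → 3 states.
For l_f = 4: m_f ∈ {m_i−1, m_i, m_i+1} ∩ [−4, 4] = {0, 1, 2} → 3 states.
Total: 6.

6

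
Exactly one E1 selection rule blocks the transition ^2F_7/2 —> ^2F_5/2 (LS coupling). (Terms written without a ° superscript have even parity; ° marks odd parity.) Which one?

parity

Initial level: S=1/2, L=3, J=7/2, parity even. Final level: S=1/2, L=3, J=5/2, parity even.
Parity must change: even → even — fails.
ΔS = 0: S: 1/2 → 1/2 — ok.
ΔL = 0, ±1 (not L=0↔0): L: 3 → 3, ΔL = +0 — ok.
ΔJ = 0, ±1 (not J=0↔0): J: 7/2 → 5/2, ΔJ = -1 — ok.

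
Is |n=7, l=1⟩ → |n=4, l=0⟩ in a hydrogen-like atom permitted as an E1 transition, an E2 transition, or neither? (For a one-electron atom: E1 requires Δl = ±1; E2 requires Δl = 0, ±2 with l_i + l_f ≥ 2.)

E1

Δl = 0 − 1 = -1; l_i + l_f = 1.
E1 (Δl = ±1): satisfied.
E2 (Δl = 0,±2, l_i+l_f ≥ 2): not satisfied.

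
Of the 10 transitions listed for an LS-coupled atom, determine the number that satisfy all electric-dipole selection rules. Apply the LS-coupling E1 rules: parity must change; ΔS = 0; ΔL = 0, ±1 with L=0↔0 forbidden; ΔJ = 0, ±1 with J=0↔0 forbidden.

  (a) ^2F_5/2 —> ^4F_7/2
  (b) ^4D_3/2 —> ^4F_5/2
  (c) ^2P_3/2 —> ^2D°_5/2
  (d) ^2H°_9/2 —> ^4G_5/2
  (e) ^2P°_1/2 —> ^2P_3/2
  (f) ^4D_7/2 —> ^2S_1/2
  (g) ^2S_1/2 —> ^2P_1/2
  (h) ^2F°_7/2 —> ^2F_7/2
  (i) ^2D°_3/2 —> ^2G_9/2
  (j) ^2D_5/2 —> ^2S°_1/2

(a) forbidden (parity, ΔS fail)
(b) forbidden (parity fails)
(c) allowed
(d) forbidden (ΔS, ΔJ fail)
(e) allowed
(f) forbidden (parity, ΔS, ΔL, ΔJ fail)
(g) forbidden (parity fails)
(h) allowed
(i) forbidden (ΔL, ΔJ fail)
(j) forbidden (ΔL, ΔJ fail)
Total allowed: 3 of 10.

3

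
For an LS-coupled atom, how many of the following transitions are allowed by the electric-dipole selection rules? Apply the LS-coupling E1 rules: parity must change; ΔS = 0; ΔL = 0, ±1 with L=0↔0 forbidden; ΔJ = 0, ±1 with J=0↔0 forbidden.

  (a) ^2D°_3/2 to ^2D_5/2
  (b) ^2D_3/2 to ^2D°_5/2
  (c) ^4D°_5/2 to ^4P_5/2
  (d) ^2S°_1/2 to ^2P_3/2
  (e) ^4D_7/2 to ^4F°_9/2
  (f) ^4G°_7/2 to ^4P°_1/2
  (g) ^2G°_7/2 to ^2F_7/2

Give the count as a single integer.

(a) allowed
(b) allowed
(c) allowed
(d) allowed
(e) allowed
(f) forbidden (parity, ΔL, ΔJ fail)
(g) allowed
Total allowed: 6 of 7.

6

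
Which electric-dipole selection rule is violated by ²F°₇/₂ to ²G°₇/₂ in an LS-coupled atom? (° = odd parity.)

parity

Initial level: S=1/2, L=3, J=7/2, parity odd. Final level: S=1/2, L=4, J=7/2, parity odd.
Parity must change: odd → odd — violated.
ΔS = 0: S: 1/2 → 1/2 — satisfied.
ΔL = 0, ±1 (not L=0↔0): L: 3 → 4, ΔL = +1 — satisfied.
ΔJ = 0, ±1 (not J=0↔0): J: 7/2 → 7/2, ΔJ = +0 — satisfied.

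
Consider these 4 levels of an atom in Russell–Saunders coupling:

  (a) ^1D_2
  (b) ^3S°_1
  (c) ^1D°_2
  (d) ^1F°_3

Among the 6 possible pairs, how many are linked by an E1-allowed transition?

2

(a)–(b): forbidden (ΔS, ΔL).
(a)–(c): allowed.
(a)–(d): allowed.
(b)–(c): forbidden (parity, ΔS, ΔL).
(b)–(d): forbidden (parity, ΔS, ΔL, ΔJ).
(c)–(d): forbidden (parity).
Allowed pairs: 2 of 6.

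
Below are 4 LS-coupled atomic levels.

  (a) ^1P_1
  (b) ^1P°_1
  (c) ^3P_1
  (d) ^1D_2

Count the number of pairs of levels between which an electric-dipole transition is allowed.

(a)–(b): allowed.
(a)–(c): forbidden (parity, ΔS).
(a)–(d): forbidden (parity).
(b)–(c): forbidden (ΔS).
(b)–(d): allowed.
(c)–(d): forbidden (parity, ΔS).
Allowed pairs: 2 of 6.

2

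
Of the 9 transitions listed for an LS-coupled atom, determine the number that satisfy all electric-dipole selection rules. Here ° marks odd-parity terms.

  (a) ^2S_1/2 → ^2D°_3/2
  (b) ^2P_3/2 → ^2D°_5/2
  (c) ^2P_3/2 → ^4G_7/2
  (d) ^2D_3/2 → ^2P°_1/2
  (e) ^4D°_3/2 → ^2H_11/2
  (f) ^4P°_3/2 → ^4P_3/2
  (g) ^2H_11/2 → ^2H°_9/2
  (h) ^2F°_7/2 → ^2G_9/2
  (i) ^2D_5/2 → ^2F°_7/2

6

(a) forbidden (ΔL fails)
(b) allowed
(c) forbidden (parity, ΔS, ΔL, ΔJ fail)
(d) allowed
(e) forbidden (ΔS, ΔL, ΔJ fail)
(f) allowed
(g) allowed
(h) allowed
(i) allowed
Total allowed: 6 of 9.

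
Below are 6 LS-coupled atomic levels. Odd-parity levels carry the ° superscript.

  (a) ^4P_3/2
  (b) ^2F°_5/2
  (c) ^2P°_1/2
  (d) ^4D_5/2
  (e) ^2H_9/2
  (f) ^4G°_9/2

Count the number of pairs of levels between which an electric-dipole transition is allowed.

0

(a)–(b): forbidden (ΔS, ΔL).
(a)–(c): forbidden (ΔS).
(a)–(d): forbidden (parity).
(a)–(e): forbidden (parity, ΔS, ΔL, ΔJ).
(a)–(f): forbidden (ΔL, ΔJ).
(b)–(c): forbidden (parity, ΔL, ΔJ).
(b)–(d): forbidden (ΔS).
(b)–(e): forbidden (ΔL, ΔJ).
(b)–(f): forbidden (parity, ΔS, ΔJ).
(c)–(d): forbidden (ΔS, ΔJ).
(c)–(e): forbidden (ΔL, ΔJ).
(c)–(f): forbidden (parity, ΔS, ΔL, ΔJ).
(d)–(e): forbidden (parity, ΔS, ΔL, ΔJ).
(d)–(f): forbidden (ΔL, ΔJ).
(e)–(f): forbidden (ΔS).
Allowed pairs: 0 of 15.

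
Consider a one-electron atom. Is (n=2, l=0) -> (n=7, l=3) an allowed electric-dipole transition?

forbidden

Initial l = 0, final l = 3, so Δl = +3. E1 requires Δl = ±1: fails.
The transition is electric-dipole forbidden.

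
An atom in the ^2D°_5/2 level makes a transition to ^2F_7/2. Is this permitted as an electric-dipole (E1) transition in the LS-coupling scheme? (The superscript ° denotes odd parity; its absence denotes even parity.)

allowed

Reading off the term symbols: S 1/2→1/2, L 2→3, J 5/2→7/2, parity odd→even.
Parity must change: odd → even — ✓.
ΔL = 0, ±1 (not L=0↔0): L: 2 → 3, ΔL = +1 — ✓.
ΔJ = 0, ±1 (not J=0↔0): J: 5/2 → 7/2, ΔJ = +1 — ✓.
ΔS = 0: S: 1/2 → 1/2 — ✓.
All four E1 rules are satisfied.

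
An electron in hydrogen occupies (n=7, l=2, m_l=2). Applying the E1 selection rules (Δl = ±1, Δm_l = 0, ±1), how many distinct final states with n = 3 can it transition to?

E1 requires Δl = ±1, so l_f ∈ {1, 3}; with 0 ≤ l_f ≤ n_f−1 = 2, the allowed l_f values are {1}.
For l_f = 1: m_f ∈ {m_i−1, m_i, m_i+1} ∩ [−1, 1] = {1} → 1 state.
Total: 1.

1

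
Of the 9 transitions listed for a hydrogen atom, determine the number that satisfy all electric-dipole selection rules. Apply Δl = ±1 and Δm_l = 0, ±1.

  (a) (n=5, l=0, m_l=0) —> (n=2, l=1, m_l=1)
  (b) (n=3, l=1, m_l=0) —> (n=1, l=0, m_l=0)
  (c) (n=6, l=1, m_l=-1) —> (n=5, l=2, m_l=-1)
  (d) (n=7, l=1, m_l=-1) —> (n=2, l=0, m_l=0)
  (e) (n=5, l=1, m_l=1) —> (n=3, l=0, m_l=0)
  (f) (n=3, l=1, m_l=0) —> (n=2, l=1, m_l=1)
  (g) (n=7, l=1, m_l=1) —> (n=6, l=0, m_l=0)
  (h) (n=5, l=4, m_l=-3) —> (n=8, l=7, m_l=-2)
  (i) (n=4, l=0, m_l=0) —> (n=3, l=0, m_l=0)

(a) allowed
(b) allowed
(c) allowed
(d) allowed
(e) allowed
(f) forbidden — Δl = +0 (E1 requires Δl = ±1)
(g) allowed
(h) forbidden — Δl = +3 (E1 requires Δl = ±1)
(i) forbidden — Δl = +0 (E1 requires Δl = ±1)
Total allowed: 6 of 9.

6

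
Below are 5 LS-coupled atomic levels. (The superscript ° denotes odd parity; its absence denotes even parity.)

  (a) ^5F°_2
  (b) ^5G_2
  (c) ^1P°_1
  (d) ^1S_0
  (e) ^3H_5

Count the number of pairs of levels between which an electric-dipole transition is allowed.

(a)–(b): allowed.
(a)–(c): forbidden (parity, ΔS, ΔL).
(a)–(d): forbidden (ΔS, ΔL, ΔJ).
(a)–(e): forbidden (ΔS, ΔL, ΔJ).
(b)–(c): forbidden (ΔS, ΔL).
(b)–(d): forbidden (parity, ΔS, ΔL, ΔJ).
(b)–(e): forbidden (parity, ΔS, ΔJ).
(c)–(d): allowed.
(c)–(e): forbidden (ΔS, ΔL, ΔJ).
(d)–(e): forbidden (parity, ΔS, ΔL, ΔJ).
Allowed pairs: 2 of 10.

2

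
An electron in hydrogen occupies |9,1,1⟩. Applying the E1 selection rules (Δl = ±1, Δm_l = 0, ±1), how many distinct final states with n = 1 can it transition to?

1

E1 requires Δl = ±1, so l_f ∈ {0, 2}; with 0 ≤ l_f ≤ n_f−1 = 0, the allowed l_f values are {0}.
For l_f = 0: m_f ∈ {m_i−1, m_i, m_i+1} ∩ [−0, 0] = {0} → 1 state.
Total: 1.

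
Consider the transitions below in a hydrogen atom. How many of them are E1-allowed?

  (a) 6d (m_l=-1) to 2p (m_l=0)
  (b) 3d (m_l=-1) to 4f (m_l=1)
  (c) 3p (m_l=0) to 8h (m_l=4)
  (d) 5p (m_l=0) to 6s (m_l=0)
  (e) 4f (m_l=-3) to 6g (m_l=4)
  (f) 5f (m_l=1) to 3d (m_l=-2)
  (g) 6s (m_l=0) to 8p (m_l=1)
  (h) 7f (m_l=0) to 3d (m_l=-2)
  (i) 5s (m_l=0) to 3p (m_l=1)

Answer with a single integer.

4

(a) allowed
(b) forbidden — Δm_l = +2 (E1 requires Δm_l = 0, ±1)
(c) forbidden — Δl = +4 (E1 requires Δl = ±1); Δm_l = +4 (E1 requires Δm_l = 0, ±1)
(d) allowed
(e) forbidden — Δm_l = +7 (E1 requires Δm_l = 0, ±1)
(f) forbidden — Δm_l = -3 (E1 requires Δm_l = 0, ±1)
(g) allowed
(h) forbidden — Δm_l = -2 (E1 requires Δm_l = 0, ±1)
(i) allowed
Total allowed: 4 of 9.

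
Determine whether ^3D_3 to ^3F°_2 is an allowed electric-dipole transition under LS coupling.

allowed

Reading off the term symbols: S 1→1, L 2→3, J 3→2, parity even→odd.
Parity must change: even → odd — passes.
ΔS = 0: S: 1 → 1 — passes.
ΔL = 0, ±1 (not L=0↔0): L: 2 → 3, ΔL = +1 — passes.
ΔJ = 0, ±1 (not J=0↔0): J: 3 → 2, ΔJ = -1 — passes.
All four E1 rules are satisfied.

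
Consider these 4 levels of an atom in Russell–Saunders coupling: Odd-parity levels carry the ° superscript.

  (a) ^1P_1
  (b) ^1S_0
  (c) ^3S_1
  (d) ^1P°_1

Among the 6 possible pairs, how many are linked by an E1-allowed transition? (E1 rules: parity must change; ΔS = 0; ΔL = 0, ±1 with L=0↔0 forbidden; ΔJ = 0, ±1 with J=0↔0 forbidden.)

(a)–(b): forbidden (parity).
(a)–(c): forbidden (parity, ΔS).
(a)–(d): allowed.
(b)–(c): forbidden (parity, ΔS, ΔL).
(b)–(d): allowed.
(c)–(d): forbidden (ΔS).
Allowed pairs: 2 of 6.

2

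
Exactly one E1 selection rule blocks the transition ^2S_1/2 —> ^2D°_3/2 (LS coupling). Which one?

Parity must change: even → odd — passes.
ΔS = 0: S: 1/2 → 1/2 — passes.
ΔL = 0, ±1 (not L=0↔0): L: 0 → 2, ΔL = +2 — fails.
ΔJ = 0, ±1 (not J=0↔0): J: 1/2 → 3/2, ΔJ = +1 — passes.

the ΔL = 0, ±1 rule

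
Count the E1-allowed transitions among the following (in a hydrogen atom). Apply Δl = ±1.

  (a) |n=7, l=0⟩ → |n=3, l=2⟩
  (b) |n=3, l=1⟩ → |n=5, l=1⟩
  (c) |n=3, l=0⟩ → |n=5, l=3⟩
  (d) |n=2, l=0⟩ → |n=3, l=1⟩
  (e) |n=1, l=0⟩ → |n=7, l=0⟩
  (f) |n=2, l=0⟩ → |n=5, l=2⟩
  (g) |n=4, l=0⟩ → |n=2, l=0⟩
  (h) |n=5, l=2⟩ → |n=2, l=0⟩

(a) forbidden — Δl = +2 (E1 requires Δl = ±1)
(b) forbidden — Δl = +0 (E1 requires Δl = ±1)
(c) forbidden — Δl = +3 (E1 requires Δl = ±1)
(d) allowed
(e) forbidden — Δl = +0 (E1 requires Δl = ±1)
(f) forbidden — Δl = +2 (E1 requires Δl = ±1)
(g) forbidden — Δl = +0 (E1 requires Δl = ±1)
(h) forbidden — Δl = -2 (E1 requires Δl = ±1)
Total allowed: 1 of 8.

1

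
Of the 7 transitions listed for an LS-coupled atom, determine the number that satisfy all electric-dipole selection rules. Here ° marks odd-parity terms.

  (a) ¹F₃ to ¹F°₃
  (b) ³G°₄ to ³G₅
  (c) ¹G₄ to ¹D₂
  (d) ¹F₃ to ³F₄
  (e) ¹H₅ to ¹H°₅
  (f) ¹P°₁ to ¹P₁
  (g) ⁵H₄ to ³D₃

4

(a) allowed
(b) allowed
(c) forbidden (parity, ΔL, ΔJ fail)
(d) forbidden (parity, ΔS fail)
(e) allowed
(f) allowed
(g) forbidden (parity, ΔS, ΔL fail)
Total allowed: 4 of 7.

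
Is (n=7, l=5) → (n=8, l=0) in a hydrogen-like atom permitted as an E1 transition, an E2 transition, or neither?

neither

Δl = 0 − 5 = -5; l_i + l_f = 5.
E1 (Δl = ±1): not satisfied.
E2 (Δl = 0,±2, l_i+l_f ≥ 2): not satisfied.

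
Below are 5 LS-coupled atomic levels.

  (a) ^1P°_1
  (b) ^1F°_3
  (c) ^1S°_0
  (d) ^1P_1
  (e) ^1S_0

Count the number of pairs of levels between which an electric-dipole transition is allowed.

3

(a)–(b): forbidden (parity, ΔL, ΔJ).
(a)–(c): forbidden (parity).
(a)–(d): allowed.
(a)–(e): allowed.
(b)–(c): forbidden (parity, ΔL, ΔJ).
(b)–(d): forbidden (ΔL, ΔJ).
(b)–(e): forbidden (ΔL, ΔJ).
(c)–(d): allowed.
(c)–(e): forbidden (ΔL, ΔJ).
(d)–(e): forbidden (parity).
Allowed pairs: 3 of 10.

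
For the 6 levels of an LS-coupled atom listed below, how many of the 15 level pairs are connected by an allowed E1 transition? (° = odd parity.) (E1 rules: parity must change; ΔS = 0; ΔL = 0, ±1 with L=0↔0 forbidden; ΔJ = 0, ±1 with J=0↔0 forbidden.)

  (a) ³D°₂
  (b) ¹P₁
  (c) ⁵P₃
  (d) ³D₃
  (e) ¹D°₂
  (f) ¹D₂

3

(a)–(b): forbidden (ΔS).
(a)–(c): forbidden (ΔS).
(a)–(d): allowed.
(a)–(e): forbidden (parity, ΔS).
(a)–(f): forbidden (ΔS).
(b)–(c): forbidden (parity, ΔS, ΔJ).
(b)–(d): forbidden (parity, ΔS, ΔJ).
(b)–(e): allowed.
(b)–(f): forbidden (parity).
(c)–(d): forbidden (parity, ΔS).
(c)–(e): forbidden (ΔS).
(c)–(f): forbidden (parity, ΔS).
(d)–(e): forbidden (ΔS).
(d)–(f): forbidden (parity, ΔS).
(e)–(f): allowed.
Allowed pairs: 3 of 15.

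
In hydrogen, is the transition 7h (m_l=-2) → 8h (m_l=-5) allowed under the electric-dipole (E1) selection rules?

forbidden

Initial l = 5, final l = 5, so Δl = +0. E1 requires Δl = ±1: fails.
Δm_l = -5 − (-2) = -3. E1 requires Δm_l = 0, ±1: fails.
The transition is electric-dipole forbidden.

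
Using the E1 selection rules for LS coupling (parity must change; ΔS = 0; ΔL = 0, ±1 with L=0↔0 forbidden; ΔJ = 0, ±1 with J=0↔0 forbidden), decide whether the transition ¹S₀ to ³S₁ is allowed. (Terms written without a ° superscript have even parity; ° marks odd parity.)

Reading off the term symbols: S 0→1, L 0→0, J 0→1, parity even→even.
Parity must change: even → even — fails.
ΔS = 0: S: 0 → 1 — fails.
ΔL = 0, ±1 (not L=0↔0): L: 0 → 0, ΔL = +0 — fails.
ΔJ = 0, ±1 (not J=0↔0): J: 0 → 1, ΔJ = +1 — ok.
Rule(s) violated: parity, ΔS, ΔL.

forbidden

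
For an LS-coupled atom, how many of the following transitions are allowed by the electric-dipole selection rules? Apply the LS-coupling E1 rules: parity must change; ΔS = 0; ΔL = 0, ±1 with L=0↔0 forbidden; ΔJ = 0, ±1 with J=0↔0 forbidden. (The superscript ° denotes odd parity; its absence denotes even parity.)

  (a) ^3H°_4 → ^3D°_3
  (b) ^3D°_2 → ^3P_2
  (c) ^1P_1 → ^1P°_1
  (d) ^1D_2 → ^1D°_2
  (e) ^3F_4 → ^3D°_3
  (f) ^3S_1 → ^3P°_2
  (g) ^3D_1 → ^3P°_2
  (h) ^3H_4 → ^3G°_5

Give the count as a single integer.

(a) forbidden (parity, ΔL fail)
(b) allowed
(c) allowed
(d) allowed
(e) allowed
(f) allowed
(g) allowed
(h) allowed
Total allowed: 7 of 8.

7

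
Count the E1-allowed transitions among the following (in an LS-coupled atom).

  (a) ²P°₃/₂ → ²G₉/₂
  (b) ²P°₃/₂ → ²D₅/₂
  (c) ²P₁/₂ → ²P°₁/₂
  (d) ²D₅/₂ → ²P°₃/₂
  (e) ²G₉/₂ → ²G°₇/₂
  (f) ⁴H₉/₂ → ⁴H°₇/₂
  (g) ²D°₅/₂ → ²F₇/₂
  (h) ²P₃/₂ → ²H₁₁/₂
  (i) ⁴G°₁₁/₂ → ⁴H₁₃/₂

7

(a) forbidden (ΔL, ΔJ fail)
(b) allowed
(c) allowed
(d) allowed
(e) allowed
(f) allowed
(g) allowed
(h) forbidden (parity, ΔL, ΔJ fail)
(i) allowed
Total allowed: 7 of 9.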